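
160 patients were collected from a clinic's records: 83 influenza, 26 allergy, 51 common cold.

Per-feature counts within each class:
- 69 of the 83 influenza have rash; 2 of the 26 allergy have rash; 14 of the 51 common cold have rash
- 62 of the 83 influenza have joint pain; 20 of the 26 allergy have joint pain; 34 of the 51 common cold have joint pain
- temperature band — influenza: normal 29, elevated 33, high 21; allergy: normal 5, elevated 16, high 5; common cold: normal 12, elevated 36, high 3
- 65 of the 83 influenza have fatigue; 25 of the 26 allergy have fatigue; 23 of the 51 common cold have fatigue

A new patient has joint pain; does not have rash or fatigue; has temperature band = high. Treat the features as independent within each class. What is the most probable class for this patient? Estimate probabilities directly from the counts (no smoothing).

common cold

influenza: (83/160) × (14/83) × (62/83) × (21/83) × (18/83) ≈ 0.00358639
allergy: (26/160) × (24/26) × (20/26) × (5/26) × (1/26) ≈ 0.000853437
common cold: (51/160) × (37/51) × (34/51) × (3/51) × (28/51) ≈ 0.00497885
Highest score → common cold.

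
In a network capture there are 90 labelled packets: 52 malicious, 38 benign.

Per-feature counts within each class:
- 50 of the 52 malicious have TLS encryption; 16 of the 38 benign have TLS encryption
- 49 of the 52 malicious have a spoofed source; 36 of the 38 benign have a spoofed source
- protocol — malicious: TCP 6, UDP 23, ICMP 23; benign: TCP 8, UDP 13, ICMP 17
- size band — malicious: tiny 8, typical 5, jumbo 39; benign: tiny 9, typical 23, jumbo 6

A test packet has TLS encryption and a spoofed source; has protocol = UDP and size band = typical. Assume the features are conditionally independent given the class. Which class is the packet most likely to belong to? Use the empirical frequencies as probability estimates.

benign

malicious: (52/90) × (50/52) × (49/52) × (23/52) × (5/52) ≈ 0.0222644
benign: (38/90) × (16/38) × (36/38) × (13/38) × (23/38) ≈ 0.0348739
Highest score → benign.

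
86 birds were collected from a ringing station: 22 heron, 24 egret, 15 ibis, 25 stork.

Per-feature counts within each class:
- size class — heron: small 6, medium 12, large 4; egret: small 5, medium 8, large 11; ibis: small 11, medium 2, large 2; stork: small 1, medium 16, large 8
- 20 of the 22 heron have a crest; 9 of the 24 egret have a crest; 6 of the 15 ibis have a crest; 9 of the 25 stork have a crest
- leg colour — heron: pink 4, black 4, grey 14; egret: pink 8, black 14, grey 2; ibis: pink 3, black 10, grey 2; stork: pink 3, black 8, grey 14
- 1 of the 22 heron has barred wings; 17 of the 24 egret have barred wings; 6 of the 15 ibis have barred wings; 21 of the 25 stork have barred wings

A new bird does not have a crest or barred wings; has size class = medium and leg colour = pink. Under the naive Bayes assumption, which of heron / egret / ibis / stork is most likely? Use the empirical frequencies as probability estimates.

heron: (22/86) × (12/22) × (2/22) × (4/22) × (21/22) ≈ 0.00220153
egret: (24/86) × (8/24) × (15/24) × (8/24) × (7/24) ≈ 0.00565245
ibis: (15/86) × (2/15) × (9/15) × (3/15) × (9/15) ≈ 0.00167442
stork: (25/86) × (16/25) × (16/25) × (3/25) × (4/25) ≈ 0.00228614
Highest score → egret.

egret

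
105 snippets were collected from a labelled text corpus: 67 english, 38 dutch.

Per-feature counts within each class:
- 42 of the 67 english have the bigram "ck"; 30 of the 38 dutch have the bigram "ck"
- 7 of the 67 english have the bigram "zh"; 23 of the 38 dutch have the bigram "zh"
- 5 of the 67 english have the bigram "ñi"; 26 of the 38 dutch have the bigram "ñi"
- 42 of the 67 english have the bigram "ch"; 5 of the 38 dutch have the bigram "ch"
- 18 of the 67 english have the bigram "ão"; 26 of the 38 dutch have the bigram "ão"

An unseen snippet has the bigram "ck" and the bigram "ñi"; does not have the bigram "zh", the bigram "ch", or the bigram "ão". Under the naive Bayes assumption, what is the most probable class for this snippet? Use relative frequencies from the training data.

english: (67/105) × (42/67) × (60/67) × (5/67) × (25/67) × (49/67) ≈ 0.00729488
dutch: (38/105) × (30/38) × (15/38) × (26/38) × (33/38) × (12/38) ≈ 0.021162
Highest score → dutch.

dutch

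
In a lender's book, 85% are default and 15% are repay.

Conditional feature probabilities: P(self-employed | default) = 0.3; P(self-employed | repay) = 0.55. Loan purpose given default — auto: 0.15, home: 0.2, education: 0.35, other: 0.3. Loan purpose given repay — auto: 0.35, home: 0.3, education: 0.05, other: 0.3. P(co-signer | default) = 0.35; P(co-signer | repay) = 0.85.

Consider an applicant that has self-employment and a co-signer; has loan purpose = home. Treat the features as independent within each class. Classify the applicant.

default: 0.85 × 0.3 × 0.2 × 0.35 = 0.01785
repay: 0.15 × 0.55 × 0.3 × 0.85 = 0.0210375
Highest score → repay.

repay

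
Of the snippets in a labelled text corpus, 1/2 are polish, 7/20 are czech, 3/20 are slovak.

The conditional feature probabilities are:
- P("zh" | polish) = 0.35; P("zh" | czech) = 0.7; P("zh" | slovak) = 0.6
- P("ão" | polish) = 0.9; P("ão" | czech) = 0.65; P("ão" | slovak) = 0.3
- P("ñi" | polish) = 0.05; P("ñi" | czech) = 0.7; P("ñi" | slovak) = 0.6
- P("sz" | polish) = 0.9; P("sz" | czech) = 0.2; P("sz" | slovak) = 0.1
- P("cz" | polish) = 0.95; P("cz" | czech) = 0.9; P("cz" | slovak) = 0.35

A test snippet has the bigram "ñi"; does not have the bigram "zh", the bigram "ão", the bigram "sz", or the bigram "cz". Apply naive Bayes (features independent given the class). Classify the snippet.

slovak

polish: 0.5 × (1−0.35) × (1−0.9) × 0.05 × (1−0.9) × (1−0.95) = 0.000008125
czech: 0.35 × (1−0.7) × (1−0.65) × 0.7 × (1−0.2) × (1−0.9) = 0.002058
slovak: 0.15 × (1−0.6) × (1−0.3) × 0.6 × (1−0.1) × (1−0.35) = 0.014742
Highest score → slovak.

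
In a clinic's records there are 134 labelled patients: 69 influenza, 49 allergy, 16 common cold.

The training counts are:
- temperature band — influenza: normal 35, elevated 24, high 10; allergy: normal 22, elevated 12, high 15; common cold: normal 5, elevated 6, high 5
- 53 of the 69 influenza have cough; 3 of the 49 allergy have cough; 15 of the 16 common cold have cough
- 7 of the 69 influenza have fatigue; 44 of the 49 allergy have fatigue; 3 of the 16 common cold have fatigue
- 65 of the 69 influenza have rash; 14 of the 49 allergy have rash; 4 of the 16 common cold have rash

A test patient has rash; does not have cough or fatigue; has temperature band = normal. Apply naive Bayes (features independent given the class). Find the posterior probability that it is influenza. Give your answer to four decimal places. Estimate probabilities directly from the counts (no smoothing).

influenza: (69/134) × (35/69) × (16/69) × (62/69) × (65/69) ≈ 0.0512674
allergy: (49/134) × (22/49) × (46/49) × (5/49) × (14/49) ≈ 0.00449351
common cold: (16/134) × (5/16) × (1/16) × (13/16) × (4/16) ≈ 0.000473706
P(influenza | x) = 0.0512674 / 0.056234616 ≈ 0.9117

0.9117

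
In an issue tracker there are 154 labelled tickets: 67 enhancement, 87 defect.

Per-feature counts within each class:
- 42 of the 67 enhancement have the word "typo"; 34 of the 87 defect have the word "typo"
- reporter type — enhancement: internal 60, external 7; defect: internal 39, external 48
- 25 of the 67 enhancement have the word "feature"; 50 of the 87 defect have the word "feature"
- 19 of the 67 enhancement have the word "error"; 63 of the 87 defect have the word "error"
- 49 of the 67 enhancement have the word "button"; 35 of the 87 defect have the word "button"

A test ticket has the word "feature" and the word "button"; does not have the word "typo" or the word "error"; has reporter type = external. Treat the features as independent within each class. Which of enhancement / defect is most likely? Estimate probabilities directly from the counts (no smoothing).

defect

enhancement: (67/154) × (25/67) × (7/67) × (25/67) × (48/67) × (49/67) ≈ 0.00331585
defect: (87/154) × (53/87) × (48/87) × (50/87) × (24/87) × (35/87) ≈ 0.0121107
Highest score → defect.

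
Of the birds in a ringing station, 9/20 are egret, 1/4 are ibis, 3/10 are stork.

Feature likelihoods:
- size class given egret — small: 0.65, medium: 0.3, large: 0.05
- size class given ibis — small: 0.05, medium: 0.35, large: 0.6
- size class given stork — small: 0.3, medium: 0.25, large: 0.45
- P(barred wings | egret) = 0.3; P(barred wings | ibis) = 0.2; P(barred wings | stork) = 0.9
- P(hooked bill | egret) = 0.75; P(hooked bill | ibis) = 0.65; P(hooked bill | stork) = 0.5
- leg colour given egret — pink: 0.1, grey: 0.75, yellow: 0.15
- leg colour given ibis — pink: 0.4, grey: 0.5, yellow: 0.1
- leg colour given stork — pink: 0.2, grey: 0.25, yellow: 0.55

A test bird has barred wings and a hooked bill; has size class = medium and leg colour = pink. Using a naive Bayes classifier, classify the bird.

stork

egret: 0.45 × 0.3 × 0.3 × 0.75 × 0.1 = 0.0030375
ibis: 0.25 × 0.35 × 0.2 × 0.65 × 0.4 = 0.00455
stork: 0.3 × 0.25 × 0.9 × 0.5 × 0.2 = 0.00675
Highest score → stork.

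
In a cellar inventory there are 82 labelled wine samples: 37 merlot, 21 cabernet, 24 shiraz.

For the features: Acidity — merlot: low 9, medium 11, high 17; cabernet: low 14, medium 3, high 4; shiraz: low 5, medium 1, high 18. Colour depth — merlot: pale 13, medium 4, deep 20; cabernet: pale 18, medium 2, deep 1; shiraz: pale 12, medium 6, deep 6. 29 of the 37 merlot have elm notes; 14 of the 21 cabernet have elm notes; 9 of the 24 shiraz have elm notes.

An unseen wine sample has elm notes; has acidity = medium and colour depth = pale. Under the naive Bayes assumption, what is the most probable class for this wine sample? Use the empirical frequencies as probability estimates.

merlot: (37/82) × (11/37) × (13/37) × (29/37) ≈ 0.0369417
cabernet: (21/82) × (3/21) × (18/21) × (14/21) ≈ 0.0209059
shiraz: (24/82) × (1/24) × (12/24) × (9/24) ≈ 0.00228659
Highest score → merlot.

merlot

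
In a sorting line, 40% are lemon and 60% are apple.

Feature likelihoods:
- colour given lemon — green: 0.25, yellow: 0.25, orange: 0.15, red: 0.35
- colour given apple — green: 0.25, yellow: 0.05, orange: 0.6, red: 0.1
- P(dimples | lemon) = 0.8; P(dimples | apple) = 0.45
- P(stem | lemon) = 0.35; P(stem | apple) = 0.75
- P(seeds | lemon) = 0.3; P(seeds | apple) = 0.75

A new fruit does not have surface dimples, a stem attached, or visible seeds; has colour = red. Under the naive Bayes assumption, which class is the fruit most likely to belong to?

lemon: 0.4 × 0.35 × (1−0.8) × (1−0.35) × (1−0.3) = 0.01274
apple: 0.6 × 0.1 × (1−0.45) × (1−0.75) × (1−0.75) = 0.0020625
Highest score → lemon.

lemon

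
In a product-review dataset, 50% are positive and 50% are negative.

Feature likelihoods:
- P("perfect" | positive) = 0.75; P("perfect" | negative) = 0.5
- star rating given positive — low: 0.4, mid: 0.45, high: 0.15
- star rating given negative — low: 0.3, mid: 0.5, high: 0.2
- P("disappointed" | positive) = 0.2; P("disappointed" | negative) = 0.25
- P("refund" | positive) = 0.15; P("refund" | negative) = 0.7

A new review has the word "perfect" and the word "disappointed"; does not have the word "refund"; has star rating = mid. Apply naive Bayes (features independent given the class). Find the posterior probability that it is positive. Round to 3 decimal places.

0.754

positive: 0.5 × 0.75 × 0.45 × 0.2 × (1−0.15) = 0.0286875
negative: 0.5 × 0.5 × 0.5 × 0.25 × (1−0.7) = 0.009375
P(positive | x) = 0.0286875 / 0.0380625 ≈ 0.754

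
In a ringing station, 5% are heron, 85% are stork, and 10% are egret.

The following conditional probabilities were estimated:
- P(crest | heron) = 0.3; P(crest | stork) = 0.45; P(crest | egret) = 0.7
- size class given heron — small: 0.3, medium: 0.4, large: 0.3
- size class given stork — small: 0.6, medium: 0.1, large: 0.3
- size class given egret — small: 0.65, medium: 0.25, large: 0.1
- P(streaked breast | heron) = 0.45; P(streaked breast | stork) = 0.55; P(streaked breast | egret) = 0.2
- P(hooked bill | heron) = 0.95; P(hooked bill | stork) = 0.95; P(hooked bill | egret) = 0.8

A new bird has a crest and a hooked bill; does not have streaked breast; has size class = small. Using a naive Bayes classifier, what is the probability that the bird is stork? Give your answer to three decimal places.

heron: 0.05 × 0.3 × 0.3 × (1−0.45) × 0.95 = 0.00235125
stork: 0.85 × 0.45 × 0.6 × (1−0.55) × 0.95 = 0.09811125
egret: 0.1 × 0.7 × 0.65 × (1−0.2) × 0.8 = 0.02912
P(stork | x) = 0.09811125 / 0.1295825 ≈ 0.757

0.757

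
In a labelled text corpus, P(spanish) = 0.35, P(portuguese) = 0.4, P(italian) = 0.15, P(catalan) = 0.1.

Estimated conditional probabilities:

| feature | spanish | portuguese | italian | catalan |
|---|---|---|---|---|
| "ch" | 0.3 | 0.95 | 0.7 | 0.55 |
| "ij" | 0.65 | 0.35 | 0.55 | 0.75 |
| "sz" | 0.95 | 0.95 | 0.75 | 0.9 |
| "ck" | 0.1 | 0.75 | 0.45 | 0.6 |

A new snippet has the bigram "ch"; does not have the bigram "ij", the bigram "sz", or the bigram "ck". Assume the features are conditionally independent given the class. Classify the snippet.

spanish: 0.35 × 0.3 × (1−0.65) × (1−0.95) × (1−0.1) = 0.00165375
portuguese: 0.4 × 0.95 × (1−0.35) × (1−0.95) × (1−0.75) = 0.0030875
italian: 0.15 × 0.7 × (1−0.55) × (1−0.75) × (1−0.45) = 0.006496875
catalan: 0.1 × 0.55 × (1−0.75) × (1−0.9) × (1−0.6) = 0.00055
Highest score → italian.

italian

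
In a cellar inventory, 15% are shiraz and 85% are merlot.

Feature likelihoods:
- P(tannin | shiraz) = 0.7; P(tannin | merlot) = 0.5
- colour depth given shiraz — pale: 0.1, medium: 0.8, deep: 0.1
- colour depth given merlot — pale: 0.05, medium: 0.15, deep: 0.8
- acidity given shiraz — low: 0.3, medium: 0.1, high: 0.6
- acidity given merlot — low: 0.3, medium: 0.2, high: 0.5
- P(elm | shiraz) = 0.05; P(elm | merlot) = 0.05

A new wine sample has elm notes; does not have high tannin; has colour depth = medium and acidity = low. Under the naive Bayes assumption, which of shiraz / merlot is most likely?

merlot

shiraz: 0.15 × (1−0.7) × 0.8 × 0.3 × 0.05 = 0.00054
merlot: 0.85 × (1−0.5) × 0.15 × 0.3 × 0.05 = 0.00095625
Highest score → merlot.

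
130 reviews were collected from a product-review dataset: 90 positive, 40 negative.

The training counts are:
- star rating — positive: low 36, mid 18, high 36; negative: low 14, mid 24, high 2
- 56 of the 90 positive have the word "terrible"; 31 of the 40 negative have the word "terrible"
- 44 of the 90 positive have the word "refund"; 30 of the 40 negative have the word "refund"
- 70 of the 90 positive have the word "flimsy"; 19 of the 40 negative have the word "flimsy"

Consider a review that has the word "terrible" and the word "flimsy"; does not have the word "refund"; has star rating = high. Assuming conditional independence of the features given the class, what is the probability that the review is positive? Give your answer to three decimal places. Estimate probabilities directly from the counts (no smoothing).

0.980

positive: (90/130) × (36/90) × (56/90) × (46/90) × (70/90) ≈ 0.0684976
negative: (40/130) × (2/40) × (31/40) × (10/40) × (19/40) ≈ 0.00141587
P(positive | x) = 0.0684976 / 0.06991347 ≈ 0.980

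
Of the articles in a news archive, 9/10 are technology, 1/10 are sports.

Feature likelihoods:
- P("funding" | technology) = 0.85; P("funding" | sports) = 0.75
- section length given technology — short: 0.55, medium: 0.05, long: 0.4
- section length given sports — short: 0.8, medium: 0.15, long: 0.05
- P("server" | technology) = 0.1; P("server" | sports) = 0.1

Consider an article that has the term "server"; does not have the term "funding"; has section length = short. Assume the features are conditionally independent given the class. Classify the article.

technology

technology: 0.9 × (1−0.85) × 0.55 × 0.1 = 0.007425
sports: 0.1 × (1−0.75) × 0.8 × 0.1 = 0.002
Highest score → technology.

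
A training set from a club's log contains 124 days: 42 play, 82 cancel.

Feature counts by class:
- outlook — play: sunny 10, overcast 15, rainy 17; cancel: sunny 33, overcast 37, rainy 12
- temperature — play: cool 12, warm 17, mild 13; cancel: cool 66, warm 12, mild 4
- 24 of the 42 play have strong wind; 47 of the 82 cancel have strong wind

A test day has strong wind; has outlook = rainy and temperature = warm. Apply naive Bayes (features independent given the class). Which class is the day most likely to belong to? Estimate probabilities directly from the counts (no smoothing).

play

play: (42/124) × (17/42) × (17/42) × (24/42) ≈ 0.0317095
cancel: (82/124) × (12/82) × (12/82) × (47/82) ≈ 0.00811729
Highest score → play.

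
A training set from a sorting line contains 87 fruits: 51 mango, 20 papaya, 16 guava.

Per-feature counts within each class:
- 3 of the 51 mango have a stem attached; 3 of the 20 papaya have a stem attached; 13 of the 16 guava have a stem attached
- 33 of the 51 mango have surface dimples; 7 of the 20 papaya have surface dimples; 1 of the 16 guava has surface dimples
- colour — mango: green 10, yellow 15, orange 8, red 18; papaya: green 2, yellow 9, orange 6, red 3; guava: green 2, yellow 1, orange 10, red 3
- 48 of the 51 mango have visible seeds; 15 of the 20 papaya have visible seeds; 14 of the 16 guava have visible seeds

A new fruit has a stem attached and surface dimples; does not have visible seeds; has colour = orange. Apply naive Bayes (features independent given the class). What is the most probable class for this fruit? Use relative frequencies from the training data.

papaya

mango: (51/87) × (3/51) × (33/51) × (8/51) × (3/51) ≈ 0.000205881
papaya: (20/87) × (3/20) × (7/20) × (6/20) × (5/20) ≈ 0.000905172
guava: (16/87) × (13/16) × (1/16) × (10/16) × (2/16) ≈ 0.000729616
Highest score → papaya.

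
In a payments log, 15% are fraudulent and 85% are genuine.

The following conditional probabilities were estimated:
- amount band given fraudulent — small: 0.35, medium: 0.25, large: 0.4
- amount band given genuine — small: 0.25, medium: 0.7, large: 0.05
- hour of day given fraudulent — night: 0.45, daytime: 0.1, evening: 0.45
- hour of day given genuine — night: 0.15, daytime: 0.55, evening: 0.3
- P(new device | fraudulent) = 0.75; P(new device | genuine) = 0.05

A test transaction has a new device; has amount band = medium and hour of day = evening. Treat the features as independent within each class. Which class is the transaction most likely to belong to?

fraudulent: 0.15 × 0.25 × 0.45 × 0.75 = 0.01265625
genuine: 0.85 × 0.7 × 0.3 × 0.05 = 0.008925
Highest score → fraudulent.

fraudulent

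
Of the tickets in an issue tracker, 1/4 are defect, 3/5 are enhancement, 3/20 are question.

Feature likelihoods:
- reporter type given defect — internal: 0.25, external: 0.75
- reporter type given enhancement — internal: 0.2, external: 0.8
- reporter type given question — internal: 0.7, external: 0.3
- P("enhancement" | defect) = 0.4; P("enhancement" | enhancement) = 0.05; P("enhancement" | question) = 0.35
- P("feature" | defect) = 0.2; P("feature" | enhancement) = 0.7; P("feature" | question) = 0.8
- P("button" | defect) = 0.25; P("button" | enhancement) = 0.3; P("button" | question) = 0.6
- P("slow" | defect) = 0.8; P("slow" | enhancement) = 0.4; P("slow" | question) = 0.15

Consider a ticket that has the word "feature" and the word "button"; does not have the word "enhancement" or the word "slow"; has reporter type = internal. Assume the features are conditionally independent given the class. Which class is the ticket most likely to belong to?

question

defect: 0.25 × 0.25 × (1−0.4) × 0.2 × 0.25 × (1−0.8) = 0.000375
enhancement: 0.6 × 0.2 × (1−0.05) × 0.7 × 0.3 × (1−0.4) = 0.014364
question: 0.15 × 0.7 × (1−0.35) × 0.8 × 0.6 × (1−0.15) = 0.027846
Highest score → question.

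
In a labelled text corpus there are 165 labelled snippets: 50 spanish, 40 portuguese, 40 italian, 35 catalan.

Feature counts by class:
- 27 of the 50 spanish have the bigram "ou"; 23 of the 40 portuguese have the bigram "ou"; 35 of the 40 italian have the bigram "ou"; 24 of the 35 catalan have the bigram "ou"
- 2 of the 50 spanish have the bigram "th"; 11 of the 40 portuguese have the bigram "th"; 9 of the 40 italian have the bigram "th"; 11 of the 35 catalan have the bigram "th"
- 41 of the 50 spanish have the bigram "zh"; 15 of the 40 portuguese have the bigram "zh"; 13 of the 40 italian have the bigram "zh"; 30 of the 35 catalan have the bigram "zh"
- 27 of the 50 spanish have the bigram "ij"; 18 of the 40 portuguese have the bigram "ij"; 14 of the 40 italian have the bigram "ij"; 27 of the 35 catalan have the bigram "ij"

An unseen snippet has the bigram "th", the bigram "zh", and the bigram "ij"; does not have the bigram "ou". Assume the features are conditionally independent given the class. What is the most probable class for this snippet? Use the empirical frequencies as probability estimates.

spanish: (50/165) × (23/50) × (2/50) × (41/50) × (27/50) ≈ 0.00246895
portuguese: (40/165) × (17/40) × (11/40) × (15/40) × (18/40) = 0.00478125
italian: (40/165) × (5/40) × (9/40) × (13/40) × (14/40) ≈ 0.000775568
catalan: (35/165) × (11/35) × (11/35) × (30/35) × (27/35) ≈ 0.0138542
Highest score → catalan.

catalan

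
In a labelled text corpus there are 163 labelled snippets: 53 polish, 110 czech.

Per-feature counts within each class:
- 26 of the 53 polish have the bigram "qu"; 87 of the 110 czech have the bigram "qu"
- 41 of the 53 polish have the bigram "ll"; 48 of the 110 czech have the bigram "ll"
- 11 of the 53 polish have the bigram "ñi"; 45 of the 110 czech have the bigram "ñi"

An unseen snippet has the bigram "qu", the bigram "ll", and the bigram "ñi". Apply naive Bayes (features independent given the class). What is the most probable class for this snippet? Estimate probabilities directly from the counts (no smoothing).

polish: (53/163) × (26/53) × (41/53) × (11/53) ≈ 0.0256101
czech: (110/163) × (87/110) × (48/110) × (45/110) ≈ 0.0952796
Highest score → czech.

czech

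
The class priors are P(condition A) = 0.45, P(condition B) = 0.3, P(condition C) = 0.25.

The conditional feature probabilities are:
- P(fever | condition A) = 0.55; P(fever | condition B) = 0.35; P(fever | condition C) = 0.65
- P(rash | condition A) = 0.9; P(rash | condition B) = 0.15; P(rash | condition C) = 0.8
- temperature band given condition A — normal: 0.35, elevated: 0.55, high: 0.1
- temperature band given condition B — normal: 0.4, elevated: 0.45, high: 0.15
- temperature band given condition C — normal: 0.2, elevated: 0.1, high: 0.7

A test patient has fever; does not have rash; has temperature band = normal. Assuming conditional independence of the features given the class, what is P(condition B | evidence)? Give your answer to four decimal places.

condition A: 0.45 × 0.55 × (1−0.9) × 0.35 = 0.0086625
condition B: 0.3 × 0.35 × (1−0.15) × 0.4 = 0.0357
condition C: 0.25 × 0.65 × (1−0.8) × 0.2 = 0.0065
P(condition B | x) = 0.0357 / 0.0508625 ≈ 0.7019

0.7019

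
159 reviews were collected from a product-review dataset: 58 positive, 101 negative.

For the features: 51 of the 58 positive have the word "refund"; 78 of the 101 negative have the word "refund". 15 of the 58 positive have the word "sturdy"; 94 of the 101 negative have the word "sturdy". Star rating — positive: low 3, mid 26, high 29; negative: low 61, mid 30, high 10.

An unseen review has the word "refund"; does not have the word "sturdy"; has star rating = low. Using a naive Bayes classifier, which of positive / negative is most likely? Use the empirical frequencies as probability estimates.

positive: (58/159) × (51/58) × (43/58) × (3/58) ≈ 0.0123
negative: (101/159) × (78/101) × (7/101) × (61/101) ≈ 0.0205344
Highest score → negative.

negative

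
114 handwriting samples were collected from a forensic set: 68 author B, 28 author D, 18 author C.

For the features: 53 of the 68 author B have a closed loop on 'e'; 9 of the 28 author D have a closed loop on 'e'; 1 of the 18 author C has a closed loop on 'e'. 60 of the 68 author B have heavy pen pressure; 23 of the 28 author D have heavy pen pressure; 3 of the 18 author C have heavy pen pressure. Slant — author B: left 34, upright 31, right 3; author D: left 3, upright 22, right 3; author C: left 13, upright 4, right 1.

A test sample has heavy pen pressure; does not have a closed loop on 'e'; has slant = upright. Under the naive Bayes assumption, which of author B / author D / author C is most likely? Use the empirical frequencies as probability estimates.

author B: (68/114) × (15/68) × (60/68) × (31/68) ≈ 0.0529275
author D: (28/114) × (19/28) × (23/28) × (22/28) ≈ 0.107568
author C: (18/114) × (17/18) × (3/18) × (4/18) ≈ 0.00552307
Highest score → author D.

author D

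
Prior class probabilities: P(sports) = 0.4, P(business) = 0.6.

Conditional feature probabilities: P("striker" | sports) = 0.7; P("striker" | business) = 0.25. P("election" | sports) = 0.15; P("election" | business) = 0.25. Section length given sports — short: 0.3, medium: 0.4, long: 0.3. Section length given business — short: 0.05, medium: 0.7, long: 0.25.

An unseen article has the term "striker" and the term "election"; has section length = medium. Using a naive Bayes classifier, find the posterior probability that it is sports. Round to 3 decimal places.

0.390

sports: 0.4 × 0.7 × 0.15 × 0.4 = 0.0168
business: 0.6 × 0.25 × 0.25 × 0.7 = 0.02625
P(sports | x) = 0.0168 / 0.04305 ≈ 0.390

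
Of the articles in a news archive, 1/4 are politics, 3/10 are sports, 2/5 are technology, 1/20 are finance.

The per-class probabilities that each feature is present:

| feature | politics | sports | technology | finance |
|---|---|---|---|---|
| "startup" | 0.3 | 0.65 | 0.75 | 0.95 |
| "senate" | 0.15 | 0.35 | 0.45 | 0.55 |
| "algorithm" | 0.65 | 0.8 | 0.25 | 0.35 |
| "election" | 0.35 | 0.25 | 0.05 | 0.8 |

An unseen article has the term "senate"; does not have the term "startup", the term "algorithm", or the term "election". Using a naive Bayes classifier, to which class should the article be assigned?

technology

politics: 0.25 × (1−0.3) × 0.15 × (1−0.65) × (1−0.35) = 0.005971875
sports: 0.3 × (1−0.65) × 0.35 × (1−0.8) × (1−0.25) = 0.0055125
technology: 0.4 × (1−0.75) × 0.45 × (1−0.25) × (1−0.05) = 0.0320625
finance: 0.05 × (1−0.95) × 0.55 × (1−0.35) × (1−0.8) = 0.00017875
Highest score → technology.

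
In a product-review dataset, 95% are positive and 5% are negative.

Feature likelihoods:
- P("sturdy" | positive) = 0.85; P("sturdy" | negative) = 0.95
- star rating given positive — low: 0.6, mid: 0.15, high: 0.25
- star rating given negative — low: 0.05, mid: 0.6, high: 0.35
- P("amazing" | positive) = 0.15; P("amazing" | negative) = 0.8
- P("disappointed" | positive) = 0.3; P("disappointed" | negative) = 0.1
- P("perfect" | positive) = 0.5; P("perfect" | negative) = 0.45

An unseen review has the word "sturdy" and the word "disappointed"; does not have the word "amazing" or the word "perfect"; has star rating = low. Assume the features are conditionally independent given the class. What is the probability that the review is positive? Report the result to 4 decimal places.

0.9996

positive: 0.95 × 0.85 × 0.6 × (1−0.15) × 0.3 × (1−0.5) = 0.06177375
negative: 0.05 × 0.95 × 0.05 × (1−0.8) × 0.1 × (1−0.45) = 0.000026125
P(positive | x) = 0.06177375 / 0.061799875 ≈ 0.9996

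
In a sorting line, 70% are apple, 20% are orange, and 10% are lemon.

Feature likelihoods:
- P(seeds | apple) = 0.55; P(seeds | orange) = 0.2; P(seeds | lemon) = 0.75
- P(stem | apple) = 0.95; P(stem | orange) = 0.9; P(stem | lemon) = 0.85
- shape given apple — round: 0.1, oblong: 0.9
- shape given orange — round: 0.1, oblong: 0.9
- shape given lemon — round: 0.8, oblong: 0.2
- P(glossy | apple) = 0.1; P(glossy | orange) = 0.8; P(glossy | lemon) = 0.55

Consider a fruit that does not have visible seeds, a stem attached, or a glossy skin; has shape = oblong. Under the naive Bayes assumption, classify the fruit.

apple

apple: 0.7 × (1−0.55) × (1−0.95) × 0.9 × (1−0.1) = 0.0127575
orange: 0.2 × (1−0.2) × (1−0.9) × 0.9 × (1−0.8) = 0.00288
lemon: 0.1 × (1−0.75) × (1−0.85) × 0.2 × (1−0.55) = 0.0003375
Highest score → apple.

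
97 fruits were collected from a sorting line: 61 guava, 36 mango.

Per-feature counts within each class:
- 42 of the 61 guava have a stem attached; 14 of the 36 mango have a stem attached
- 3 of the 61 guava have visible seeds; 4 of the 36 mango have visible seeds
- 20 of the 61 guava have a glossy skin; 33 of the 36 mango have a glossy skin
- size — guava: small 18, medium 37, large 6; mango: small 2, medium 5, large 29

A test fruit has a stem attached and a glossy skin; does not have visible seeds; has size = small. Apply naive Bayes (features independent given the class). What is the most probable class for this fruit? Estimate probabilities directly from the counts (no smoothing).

guava: (61/97) × (42/61) × (58/61) × (20/61) × (18/61) ≈ 0.0398308
mango: (36/97) × (14/36) × (32/36) × (33/36) × (2/36) ≈ 0.00653345
Highest score → guava.

guava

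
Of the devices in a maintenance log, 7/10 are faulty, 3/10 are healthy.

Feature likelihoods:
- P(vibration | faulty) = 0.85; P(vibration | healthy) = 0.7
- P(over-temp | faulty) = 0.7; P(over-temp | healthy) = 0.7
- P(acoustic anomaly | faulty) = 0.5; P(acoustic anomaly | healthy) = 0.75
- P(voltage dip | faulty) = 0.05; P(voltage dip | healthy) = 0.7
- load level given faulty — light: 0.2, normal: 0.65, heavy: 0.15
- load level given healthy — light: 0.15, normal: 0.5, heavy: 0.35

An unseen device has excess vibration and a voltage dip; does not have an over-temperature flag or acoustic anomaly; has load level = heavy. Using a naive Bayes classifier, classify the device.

faulty: 0.7 × 0.85 × (1−0.7) × (1−0.5) × 0.05 × 0.15 = 0.000669375
healthy: 0.3 × 0.7 × (1−0.7) × (1−0.75) × 0.7 × 0.35 = 0.00385875
Highest score → healthy.

healthy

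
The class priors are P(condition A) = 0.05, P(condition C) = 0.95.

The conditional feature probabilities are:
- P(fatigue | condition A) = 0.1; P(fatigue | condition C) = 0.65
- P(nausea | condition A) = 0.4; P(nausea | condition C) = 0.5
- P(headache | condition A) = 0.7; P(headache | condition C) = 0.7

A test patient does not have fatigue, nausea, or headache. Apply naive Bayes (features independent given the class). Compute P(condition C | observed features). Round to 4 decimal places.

0.8603

condition A: 0.05 × (1−0.1) × (1−0.4) × (1−0.7) = 0.0081
condition C: 0.95 × (1−0.65) × (1−0.5) × (1−0.7) = 0.049875
P(condition C | x) = 0.049875 / 0.057975 ≈ 0.8603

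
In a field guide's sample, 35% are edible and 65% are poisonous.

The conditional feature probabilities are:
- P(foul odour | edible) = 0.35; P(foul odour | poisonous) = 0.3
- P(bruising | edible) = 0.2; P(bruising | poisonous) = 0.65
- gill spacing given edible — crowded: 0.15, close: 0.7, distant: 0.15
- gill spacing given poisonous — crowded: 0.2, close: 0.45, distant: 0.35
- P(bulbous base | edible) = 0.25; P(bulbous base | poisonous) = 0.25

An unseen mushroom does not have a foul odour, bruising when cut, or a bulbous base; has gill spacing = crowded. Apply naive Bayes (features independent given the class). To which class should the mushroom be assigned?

edible: 0.35 × (1−0.35) × (1−0.2) × 0.15 × (1−0.25) = 0.020475
poisonous: 0.65 × (1−0.3) × (1−0.65) × 0.2 × (1−0.25) = 0.0238875
Highest score → poisonous.

poisonous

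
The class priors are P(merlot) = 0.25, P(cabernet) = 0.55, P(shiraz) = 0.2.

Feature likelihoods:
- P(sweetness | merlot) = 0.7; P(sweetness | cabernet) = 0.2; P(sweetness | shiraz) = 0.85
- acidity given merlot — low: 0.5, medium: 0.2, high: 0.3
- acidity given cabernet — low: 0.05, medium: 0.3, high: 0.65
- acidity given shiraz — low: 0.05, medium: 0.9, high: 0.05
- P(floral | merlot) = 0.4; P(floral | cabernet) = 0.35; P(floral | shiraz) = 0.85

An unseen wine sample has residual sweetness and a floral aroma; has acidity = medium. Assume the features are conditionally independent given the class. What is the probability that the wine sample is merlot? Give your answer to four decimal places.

0.0900

merlot: 0.25 × 0.7 × 0.2 × 0.4 = 0.014
cabernet: 0.55 × 0.2 × 0.3 × 0.35 = 0.01155
shiraz: 0.2 × 0.85 × 0.9 × 0.85 = 0.13005
P(merlot | x) = 0.014 / 0.1556 ≈ 0.0900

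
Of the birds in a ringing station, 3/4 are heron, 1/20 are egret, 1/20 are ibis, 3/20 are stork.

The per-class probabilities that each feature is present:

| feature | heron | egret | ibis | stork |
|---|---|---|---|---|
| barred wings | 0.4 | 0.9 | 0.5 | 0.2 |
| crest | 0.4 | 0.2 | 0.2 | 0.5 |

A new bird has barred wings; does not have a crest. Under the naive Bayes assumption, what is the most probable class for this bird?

heron

heron: 0.75 × 0.4 × (1−0.4) = 0.18
egret: 0.05 × 0.9 × (1−0.2) = 0.036
ibis: 0.05 × 0.5 × (1−0.2) = 0.02
stork: 0.15 × 0.2 × (1−0.5) = 0.015
Highest score → heron.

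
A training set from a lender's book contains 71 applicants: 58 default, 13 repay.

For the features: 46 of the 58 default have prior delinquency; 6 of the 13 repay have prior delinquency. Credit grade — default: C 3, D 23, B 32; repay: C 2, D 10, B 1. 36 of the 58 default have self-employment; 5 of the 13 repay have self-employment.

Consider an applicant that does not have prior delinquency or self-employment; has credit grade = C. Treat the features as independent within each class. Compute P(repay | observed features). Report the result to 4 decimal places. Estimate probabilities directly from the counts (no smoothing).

0.7379

default: (58/71) × (12/58) × (3/58) × (22/58) ≈ 0.00331597
repay: (13/71) × (7/13) × (2/13) × (8/13) ≈ 0.00933411
P(repay | x) = 0.00933411 / 0.01265008 ≈ 0.7379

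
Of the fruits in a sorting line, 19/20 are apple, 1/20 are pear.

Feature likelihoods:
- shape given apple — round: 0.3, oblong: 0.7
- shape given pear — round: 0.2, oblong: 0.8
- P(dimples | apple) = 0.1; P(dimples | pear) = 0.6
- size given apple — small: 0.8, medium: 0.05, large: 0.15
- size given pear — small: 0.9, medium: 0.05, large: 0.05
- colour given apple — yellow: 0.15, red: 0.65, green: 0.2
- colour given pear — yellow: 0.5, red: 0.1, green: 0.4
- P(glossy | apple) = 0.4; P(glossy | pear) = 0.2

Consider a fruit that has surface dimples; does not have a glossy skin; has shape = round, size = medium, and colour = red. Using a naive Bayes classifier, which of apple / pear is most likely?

apple

apple: 0.95 × 0.3 × 0.1 × 0.05 × 0.65 × (1−0.4) = 0.00055575
pear: 0.05 × 0.2 × 0.6 × 0.05 × 0.1 × (1−0.2) = 0.000024
Highest score → apple.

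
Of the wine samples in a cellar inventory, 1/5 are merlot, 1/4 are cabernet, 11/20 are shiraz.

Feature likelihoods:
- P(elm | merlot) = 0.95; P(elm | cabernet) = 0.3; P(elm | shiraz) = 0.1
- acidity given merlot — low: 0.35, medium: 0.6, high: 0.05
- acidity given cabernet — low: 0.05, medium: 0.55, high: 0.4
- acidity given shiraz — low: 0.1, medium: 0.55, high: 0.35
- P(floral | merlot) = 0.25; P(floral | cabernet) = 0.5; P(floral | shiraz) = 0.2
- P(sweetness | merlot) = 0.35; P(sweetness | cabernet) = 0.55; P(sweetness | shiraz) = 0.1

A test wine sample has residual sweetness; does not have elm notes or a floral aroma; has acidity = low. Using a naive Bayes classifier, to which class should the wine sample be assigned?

merlot: 0.2 × (1−0.95) × 0.35 × (1−0.25) × 0.35 = 0.00091875
cabernet: 0.25 × (1−0.3) × 0.05 × (1−0.5) × 0.55 = 0.00240625
shiraz: 0.55 × (1−0.1) × 0.1 × (1−0.2) × 0.1 = 0.00396
Highest score → shiraz.

shiraz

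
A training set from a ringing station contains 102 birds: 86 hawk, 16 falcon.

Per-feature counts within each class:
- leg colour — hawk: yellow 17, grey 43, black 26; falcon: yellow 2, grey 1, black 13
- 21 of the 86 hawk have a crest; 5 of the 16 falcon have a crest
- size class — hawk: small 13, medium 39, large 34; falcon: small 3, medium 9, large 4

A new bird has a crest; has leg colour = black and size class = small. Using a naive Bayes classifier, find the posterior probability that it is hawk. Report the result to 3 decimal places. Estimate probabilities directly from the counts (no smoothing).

hawk: (86/102) × (26/86) × (21/86) × (13/86) ≈ 0.0094089
falcon: (16/102) × (13/16) × (5/16) × (3/16) ≈ 0.00746783
P(hawk | x) = 0.0094089 / 0.01687673 ≈ 0.558

0.558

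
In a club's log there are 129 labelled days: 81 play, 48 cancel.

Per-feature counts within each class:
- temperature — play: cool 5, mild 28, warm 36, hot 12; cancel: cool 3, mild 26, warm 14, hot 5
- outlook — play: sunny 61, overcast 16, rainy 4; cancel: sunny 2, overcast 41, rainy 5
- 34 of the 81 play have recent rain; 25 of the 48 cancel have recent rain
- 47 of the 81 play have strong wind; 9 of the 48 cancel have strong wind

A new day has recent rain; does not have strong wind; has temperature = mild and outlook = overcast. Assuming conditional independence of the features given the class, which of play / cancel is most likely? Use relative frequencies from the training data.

cancel

play: (81/129) × (28/81) × (16/81) × (34/81) × (34/81) ≈ 0.00755425
cancel: (48/129) × (26/48) × (41/48) × (25/48) × (39/48) ≈ 0.0728532
Highest score → cancel.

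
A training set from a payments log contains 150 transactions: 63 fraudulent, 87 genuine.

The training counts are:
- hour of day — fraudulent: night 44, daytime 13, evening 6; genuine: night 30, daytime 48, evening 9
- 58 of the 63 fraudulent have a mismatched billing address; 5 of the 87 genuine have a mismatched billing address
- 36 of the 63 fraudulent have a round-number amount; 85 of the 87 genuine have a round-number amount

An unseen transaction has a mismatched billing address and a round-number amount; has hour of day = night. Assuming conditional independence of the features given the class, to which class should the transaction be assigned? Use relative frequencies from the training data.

fraudulent

fraudulent: (63/150) × (44/63) × (58/63) × (36/63) ≈ 0.154316
genuine: (87/150) × (30/87) × (5/87) × (85/87) ≈ 0.01123
Highest score → fraudulent.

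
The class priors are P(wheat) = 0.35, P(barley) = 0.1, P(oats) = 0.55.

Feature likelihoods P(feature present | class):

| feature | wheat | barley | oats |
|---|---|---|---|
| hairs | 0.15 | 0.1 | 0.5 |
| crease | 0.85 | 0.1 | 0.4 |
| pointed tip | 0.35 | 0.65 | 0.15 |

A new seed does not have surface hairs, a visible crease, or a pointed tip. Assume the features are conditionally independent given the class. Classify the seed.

wheat: 0.35 × (1−0.15) × (1−0.85) × (1−0.35) = 0.02900625
barley: 0.1 × (1−0.1) × (1−0.1) × (1−0.65) = 0.02835
oats: 0.55 × (1−0.5) × (1−0.4) × (1−0.15) = 0.14025
Highest score → oats.

oats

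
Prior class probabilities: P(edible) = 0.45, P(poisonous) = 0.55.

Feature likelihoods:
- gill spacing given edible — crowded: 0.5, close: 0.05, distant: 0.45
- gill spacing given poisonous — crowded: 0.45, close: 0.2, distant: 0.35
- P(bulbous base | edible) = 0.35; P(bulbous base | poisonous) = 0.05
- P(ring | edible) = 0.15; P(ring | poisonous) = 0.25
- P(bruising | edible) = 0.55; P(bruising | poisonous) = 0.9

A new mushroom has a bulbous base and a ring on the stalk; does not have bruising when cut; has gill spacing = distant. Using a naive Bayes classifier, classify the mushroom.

edible: 0.45 × 0.45 × 0.35 × 0.15 × (1−0.55) = 0.0047840625
poisonous: 0.55 × 0.35 × 0.05 × 0.25 × (1−0.9) = 0.000240625
Highest score → edible.

edible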